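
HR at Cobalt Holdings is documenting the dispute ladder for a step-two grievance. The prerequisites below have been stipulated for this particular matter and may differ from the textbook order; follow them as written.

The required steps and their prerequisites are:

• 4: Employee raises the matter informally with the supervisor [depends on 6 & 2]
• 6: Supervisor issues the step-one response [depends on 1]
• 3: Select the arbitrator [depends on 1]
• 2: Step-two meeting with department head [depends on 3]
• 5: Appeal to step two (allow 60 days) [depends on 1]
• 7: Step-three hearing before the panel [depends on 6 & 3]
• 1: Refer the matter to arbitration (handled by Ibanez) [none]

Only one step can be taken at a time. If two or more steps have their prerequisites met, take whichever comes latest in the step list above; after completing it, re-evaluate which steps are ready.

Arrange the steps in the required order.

1 5 3 2 6 7 4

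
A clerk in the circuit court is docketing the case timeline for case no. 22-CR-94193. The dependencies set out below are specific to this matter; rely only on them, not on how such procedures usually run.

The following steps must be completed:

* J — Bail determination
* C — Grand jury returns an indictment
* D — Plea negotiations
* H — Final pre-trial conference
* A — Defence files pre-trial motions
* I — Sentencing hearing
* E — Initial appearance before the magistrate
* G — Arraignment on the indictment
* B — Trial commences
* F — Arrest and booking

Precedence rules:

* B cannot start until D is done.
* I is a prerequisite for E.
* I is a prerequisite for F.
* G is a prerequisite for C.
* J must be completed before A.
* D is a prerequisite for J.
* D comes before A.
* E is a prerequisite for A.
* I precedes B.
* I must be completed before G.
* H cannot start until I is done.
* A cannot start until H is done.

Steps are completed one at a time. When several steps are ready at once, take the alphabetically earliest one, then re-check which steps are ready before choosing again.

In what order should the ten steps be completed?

D I B E F G C H J A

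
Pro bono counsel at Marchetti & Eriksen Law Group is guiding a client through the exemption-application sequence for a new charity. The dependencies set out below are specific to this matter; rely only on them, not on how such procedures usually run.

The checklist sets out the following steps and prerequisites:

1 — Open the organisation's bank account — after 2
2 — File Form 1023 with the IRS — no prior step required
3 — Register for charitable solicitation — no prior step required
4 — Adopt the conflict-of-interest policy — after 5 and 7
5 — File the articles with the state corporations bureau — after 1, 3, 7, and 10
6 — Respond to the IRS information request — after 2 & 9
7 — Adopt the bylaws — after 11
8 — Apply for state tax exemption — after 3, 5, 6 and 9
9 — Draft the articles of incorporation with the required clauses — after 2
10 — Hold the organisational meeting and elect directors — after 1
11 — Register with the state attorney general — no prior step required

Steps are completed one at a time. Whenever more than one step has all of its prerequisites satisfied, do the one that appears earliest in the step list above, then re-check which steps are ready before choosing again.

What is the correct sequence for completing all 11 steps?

2, 1, 3, 9, 6, 10, 11, 7, 5, 4, 8

Nothing is required for 2, 3 and 11. 2 is listed earlier → 2 first.
1, 3, 9 and 11 are all available; 1 is listed earlier → 1.
10 now also ready, so the ready set is {3, 9, 10, 11}; 3 is listed earlier → 3.
Ready: 9, 10 and 11. 9 is listed earlier → 9.
6 now also ready, so the ready set is {6, 10, 11}; 6 is listed earlier → 6.
Ready: 10 and 11. 10 is listed earlier → 10.
That leaves 11 as the only ready step → 11.
That leaves 7 as the only ready step → 7.
5 needed 1, 3, 7 and 10, now all done → 5.
4 and 8 are both available; 4 is listed earlier → 4.
8 needed 3, 5, 6 and 9, now all done → 8.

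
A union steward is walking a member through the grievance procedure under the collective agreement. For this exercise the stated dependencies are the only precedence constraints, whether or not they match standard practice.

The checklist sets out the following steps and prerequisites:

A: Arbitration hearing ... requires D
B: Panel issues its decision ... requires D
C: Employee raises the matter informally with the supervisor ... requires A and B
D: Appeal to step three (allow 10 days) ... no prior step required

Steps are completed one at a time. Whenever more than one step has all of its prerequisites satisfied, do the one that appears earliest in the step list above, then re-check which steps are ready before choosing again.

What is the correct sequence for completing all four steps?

D is the only step with nothing outstanding, so it goes first.
Now A and B have their prerequisites met. A is listed earlier, so A next.
That leaves B as the only ready step → B.
C needed A and B, now all done → C.

D, A, B, C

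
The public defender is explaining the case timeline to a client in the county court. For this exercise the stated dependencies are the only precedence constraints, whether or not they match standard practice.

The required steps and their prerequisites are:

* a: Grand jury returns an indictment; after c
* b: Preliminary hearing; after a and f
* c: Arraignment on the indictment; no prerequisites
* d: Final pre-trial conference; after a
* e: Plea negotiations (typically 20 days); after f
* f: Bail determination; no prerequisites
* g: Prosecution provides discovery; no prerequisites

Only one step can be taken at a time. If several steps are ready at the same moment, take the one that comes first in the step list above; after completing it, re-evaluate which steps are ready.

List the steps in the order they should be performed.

c, f and g have no prerequisites; c is listed earlier, so c is first.
a now also ready, so the ready set is {a, f, g}; a is listed earlier → a.
Ready: d, f and g. d is listed earlier → d.
Now f and g have their prerequisites met. f is listed earlier, so f next.
b, e and g are all available; b is listed earlier → b.
Ready: e and g. e is listed earlier → e.
Next only g has its prerequisites met → g.

c, a, d, f, b, e, g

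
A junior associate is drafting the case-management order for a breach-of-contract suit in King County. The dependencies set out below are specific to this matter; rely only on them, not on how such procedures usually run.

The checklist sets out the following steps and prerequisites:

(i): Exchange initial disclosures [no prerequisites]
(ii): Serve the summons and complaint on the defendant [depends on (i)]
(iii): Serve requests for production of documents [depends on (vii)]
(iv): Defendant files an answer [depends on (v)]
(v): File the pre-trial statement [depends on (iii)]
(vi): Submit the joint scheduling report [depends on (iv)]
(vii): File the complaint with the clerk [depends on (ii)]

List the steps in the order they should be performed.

(i) → (ii) → (vii) → (iii) → (v) → (iv) → (vi)

(i) has no prerequisites → (i) first.
That leaves (ii) as the only ready step → (ii).
Next only (vii) has its prerequisites met → (vii).
(iii) needed (vii), now all done → (iii).
(v) needed (iii), now all done → (v).
(iv) is the only step now ready → (iv).
(vi) is the only step now ready → (vi).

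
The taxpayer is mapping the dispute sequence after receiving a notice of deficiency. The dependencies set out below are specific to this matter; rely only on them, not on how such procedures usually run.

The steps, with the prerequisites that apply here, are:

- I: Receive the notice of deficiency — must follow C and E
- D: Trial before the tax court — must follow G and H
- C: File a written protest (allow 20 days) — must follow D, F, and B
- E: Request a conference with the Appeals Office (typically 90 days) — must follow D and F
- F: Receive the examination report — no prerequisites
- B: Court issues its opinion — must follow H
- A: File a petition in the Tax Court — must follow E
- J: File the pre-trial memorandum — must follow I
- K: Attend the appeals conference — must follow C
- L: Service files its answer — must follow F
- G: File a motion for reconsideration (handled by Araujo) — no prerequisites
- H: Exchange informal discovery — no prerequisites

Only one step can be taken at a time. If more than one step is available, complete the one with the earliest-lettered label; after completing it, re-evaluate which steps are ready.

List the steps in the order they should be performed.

F, G, H, B, D, C, E, A, I, J, K, L

F, G and H have no prerequisites; F has the earlier label, so F is first.
L now also ready, so the ready set is {G, H, L}; G has the earlier label → G.
Now H and L have their prerequisites met. H has the earlier label, so H next.
B, D and L are all available; B has the earlier label → B.
Now D and L have their prerequisites met. D has the earlier label, so D next.
Ready: C, E and L. C has the earlier label → C.
Ready: E, K and L. E has the earlier label → E.
Now A, I, K and L have their prerequisites met. A has the earlier label, so A next.
I, K and L are all available; I has the earlier label → I.
Now J, K and L have their prerequisites met. J has the earlier label, so J next.
Now K and L have their prerequisites met. K has the earlier label, so K next.
Next only L has its prerequisites met → L.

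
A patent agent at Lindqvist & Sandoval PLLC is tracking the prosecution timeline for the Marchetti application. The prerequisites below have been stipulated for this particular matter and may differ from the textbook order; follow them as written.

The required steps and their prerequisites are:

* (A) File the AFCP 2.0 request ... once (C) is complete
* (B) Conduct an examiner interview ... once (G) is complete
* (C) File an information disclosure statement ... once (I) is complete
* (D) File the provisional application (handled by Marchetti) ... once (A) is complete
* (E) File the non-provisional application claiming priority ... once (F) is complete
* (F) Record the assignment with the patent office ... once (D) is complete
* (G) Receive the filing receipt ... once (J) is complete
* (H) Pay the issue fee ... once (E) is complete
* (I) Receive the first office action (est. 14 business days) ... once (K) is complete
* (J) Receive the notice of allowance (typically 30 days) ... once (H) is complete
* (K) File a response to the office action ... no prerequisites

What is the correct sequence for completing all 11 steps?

(K) → (I) → (C) → (A) → (D) → (F) → (E) → (H) → (J) → (G) → (B)

(K) has no prerequisites → (K) first.
Next only (I) has its prerequisites met → (I).
(C) needed (I), now all done → (C).
Next only (A) has its prerequisites met → (A).
(D) is the only step now ready → (D).
(F) needed (D), now all done → (F).
That leaves (E) as the only ready step → (E).
(H) needed (E), now all done → (H).
That leaves (J) as the only ready step → (J).
(G) needed (J), now all done → (G).
(B) is the only step now ready → (B).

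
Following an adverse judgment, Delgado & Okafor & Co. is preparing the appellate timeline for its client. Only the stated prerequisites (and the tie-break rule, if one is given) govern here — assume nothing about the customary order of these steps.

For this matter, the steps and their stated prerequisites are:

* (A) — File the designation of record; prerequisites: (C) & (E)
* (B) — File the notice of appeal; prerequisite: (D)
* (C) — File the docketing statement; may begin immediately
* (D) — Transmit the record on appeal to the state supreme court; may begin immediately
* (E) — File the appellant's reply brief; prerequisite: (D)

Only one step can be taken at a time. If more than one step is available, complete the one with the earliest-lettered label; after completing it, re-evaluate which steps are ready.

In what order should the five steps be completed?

(C) → (D) → (B) → (E) → (A)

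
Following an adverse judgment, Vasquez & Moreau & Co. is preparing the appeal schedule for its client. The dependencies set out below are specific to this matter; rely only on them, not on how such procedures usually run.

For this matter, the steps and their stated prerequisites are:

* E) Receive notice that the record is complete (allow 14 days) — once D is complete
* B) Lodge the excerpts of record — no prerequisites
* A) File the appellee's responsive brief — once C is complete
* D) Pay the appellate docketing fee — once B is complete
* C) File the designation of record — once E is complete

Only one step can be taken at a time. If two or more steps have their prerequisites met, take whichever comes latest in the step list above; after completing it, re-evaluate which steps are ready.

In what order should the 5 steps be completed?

Only B has no prerequisites, so it is first.
D needed B, now all done → D.
That leaves E as the only ready step → E.
C needed E, now all done → C.
A needed C, now all done → A.

B, D, E, C, A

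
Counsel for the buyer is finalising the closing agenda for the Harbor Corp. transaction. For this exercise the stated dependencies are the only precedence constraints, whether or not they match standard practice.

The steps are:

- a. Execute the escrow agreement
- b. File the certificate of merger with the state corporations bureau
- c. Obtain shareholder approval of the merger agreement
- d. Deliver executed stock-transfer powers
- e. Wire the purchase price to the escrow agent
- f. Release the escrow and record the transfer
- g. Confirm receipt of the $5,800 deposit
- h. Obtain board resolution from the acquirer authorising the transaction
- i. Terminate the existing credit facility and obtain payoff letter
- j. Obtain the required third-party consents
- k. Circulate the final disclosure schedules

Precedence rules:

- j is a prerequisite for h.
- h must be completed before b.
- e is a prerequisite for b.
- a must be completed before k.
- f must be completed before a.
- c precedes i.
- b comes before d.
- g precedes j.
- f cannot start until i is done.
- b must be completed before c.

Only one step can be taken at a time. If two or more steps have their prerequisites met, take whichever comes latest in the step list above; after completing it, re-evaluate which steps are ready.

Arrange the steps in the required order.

g → j → h → e → b → d → c → i → f → a → k

Nothing is required for g and e. g is listed later → g first.
j now also ready, so the ready set is {j, e}; j is listed later → j.
h and e are both available; h is listed later → h.
e is the only step now ready → e.
b needed h and e, now all done → b.
Ready: d and c. d is listed later → d.
c is the only step now ready → c.
Next only i has its prerequisites met → i.
f needed i, now all done → f.
a needed f, now all done → a.
k needed a, now all done → k.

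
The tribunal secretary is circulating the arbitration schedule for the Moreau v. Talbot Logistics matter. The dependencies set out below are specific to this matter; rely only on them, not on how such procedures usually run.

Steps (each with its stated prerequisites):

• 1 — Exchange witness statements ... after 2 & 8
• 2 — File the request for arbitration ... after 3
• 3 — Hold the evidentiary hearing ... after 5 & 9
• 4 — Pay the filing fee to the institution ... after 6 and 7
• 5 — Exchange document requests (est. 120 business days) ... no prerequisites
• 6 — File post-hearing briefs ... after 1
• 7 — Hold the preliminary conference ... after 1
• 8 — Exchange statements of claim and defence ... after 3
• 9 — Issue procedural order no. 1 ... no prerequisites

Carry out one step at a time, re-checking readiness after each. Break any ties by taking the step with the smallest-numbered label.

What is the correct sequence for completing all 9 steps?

Nothing is required for 5 and 9. 5 has the earlier label → 5 first.
9 is the only step now ready → 9.
3 needed 5 and 9, now all done → 3.
Now 2 and 8 have their prerequisites met. 2 has the earlier label, so 2 next.
8 needed 3, now all done → 8.
1 needed 2 and 8, now all done → 1.
Now 6 and 7 have their prerequisites met. 6 has the earlier label, so 6 next.
That leaves 7 as the only ready step → 7.
That leaves 4 as the only ready step → 4.

5 9 3 2 8 1 6 7 4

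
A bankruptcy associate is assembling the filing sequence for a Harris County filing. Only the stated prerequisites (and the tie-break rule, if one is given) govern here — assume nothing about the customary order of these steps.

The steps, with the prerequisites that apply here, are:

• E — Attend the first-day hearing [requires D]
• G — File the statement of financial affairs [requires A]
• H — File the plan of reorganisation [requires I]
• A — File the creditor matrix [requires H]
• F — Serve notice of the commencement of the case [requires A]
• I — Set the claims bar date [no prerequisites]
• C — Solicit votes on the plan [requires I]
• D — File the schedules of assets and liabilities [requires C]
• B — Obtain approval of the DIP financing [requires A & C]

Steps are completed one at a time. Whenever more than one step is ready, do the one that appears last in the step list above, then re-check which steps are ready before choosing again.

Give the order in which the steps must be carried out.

I, C, D, H, A, B, F, G, E

Only I has no prerequisites, so it is first.
Ready: C and H. C is listed later → C.
D now also ready, so the ready set is {D, H}; D is listed later → D.
Ready: H and E. H is listed later → H.
A now also ready, so the ready set is {A, E}; A is listed later → A.
B, F and G now also ready, so the ready set is {B, F, G, E}; B is listed later → B.
Ready: F, G and E. F is listed later → F.
G and E are both available; G is listed later → G.
E is the only step now ready → E.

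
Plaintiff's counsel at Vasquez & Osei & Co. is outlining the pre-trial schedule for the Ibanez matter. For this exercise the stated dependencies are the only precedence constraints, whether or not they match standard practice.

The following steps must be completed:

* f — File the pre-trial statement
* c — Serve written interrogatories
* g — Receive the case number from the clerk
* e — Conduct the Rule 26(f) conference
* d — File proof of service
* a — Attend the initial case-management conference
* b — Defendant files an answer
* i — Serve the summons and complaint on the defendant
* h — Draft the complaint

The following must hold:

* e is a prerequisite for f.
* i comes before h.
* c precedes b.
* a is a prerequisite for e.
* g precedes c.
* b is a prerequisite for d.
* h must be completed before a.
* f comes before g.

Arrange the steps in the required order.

i is the only step with nothing outstanding, so it goes first.
h needed i, now all done → h.
Next only a has its prerequisites met → a.
e needed a, now all done → e.
f needed e, now all done → f.
g needed f, now all done → g.
c needed g, now all done → c.
b needed c, now all done → b.
d needed b, now all done → d.

i, h, a, e, f, g, c, b, d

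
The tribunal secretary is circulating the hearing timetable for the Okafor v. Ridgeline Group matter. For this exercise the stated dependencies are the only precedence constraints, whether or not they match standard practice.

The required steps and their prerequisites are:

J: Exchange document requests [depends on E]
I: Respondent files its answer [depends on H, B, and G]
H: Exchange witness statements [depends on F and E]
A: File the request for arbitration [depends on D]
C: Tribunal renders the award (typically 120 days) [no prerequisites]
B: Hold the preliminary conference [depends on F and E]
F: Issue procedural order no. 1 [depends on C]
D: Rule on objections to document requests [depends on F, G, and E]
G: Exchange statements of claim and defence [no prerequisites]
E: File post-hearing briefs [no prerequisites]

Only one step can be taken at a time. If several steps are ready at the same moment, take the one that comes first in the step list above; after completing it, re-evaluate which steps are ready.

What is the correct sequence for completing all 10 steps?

C, F, G, E, J, H, B, I, D, A

Nothing is required for C, G and E. C is listed earlier → C first.
F now also ready, so the ready set is {F, G, E}; F is listed earlier → F.
G and E are both available; G is listed earlier → G.
E is the only step now ready → E.
Ready: J, H, B and D. J is listed earlier → J.
H, B and D are all available; H is listed earlier → H.
Now B and D have their prerequisites met. B is listed earlier, so B next.
I and D are both available; I is listed earlier → I.
Next only D has its prerequisites met → D.
Next only A has its prerequisites met → A.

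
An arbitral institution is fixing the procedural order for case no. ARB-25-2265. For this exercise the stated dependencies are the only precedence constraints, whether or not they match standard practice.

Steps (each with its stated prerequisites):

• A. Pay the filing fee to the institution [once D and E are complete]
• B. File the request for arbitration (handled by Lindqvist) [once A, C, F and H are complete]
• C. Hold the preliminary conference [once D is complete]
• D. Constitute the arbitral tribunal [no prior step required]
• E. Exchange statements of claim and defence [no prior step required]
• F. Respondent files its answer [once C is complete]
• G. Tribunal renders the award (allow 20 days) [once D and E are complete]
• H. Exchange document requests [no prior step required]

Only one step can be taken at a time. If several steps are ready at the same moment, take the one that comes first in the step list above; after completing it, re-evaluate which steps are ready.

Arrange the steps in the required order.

D → C → E → A → F → G → H → B

D, E and H have no prerequisites; D is listed earlier, so D is first.
Ready: C, E and H. C is listed earlier → C.
E, F and H are all available; E is listed earlier → E.
A and G now also ready, so the ready set is {A, F, G, H}; A is listed earlier → A.
Now F, G and H have their prerequisites met. F is listed earlier, so F next.
G and H are both available; G is listed earlier → G.
Next only H has its prerequisites met → H.
B is the only step now ready → B.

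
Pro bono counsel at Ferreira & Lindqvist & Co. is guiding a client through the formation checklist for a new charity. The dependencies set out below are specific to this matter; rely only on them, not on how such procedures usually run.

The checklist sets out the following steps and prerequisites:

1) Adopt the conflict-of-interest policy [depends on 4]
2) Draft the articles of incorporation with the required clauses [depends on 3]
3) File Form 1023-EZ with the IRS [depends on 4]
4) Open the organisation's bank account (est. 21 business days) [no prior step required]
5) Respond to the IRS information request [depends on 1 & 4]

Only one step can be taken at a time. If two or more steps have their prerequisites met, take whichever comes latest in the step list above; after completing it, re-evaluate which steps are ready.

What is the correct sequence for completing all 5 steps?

4 is the only step with nothing outstanding, so it goes first.
3 and 1 are both available; 3 is listed later → 3.
Now 2 and 1 have their prerequisites met. 2 is listed later, so 2 next.
1 is the only step now ready → 1.
5 needed 4 and 1, now all done → 5.

4 3 2 1 5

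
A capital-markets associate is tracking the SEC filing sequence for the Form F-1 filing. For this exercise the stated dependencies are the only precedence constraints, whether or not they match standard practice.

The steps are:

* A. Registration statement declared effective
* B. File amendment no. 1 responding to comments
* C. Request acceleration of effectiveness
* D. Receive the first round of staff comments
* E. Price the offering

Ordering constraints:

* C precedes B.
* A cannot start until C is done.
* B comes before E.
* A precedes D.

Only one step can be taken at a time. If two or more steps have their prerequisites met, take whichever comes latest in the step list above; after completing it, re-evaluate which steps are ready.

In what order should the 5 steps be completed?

C, B, E, A, D

Only C has no prerequisites, so it is first.
Ready: B and A. B is listed later → B.
Now E and A have their prerequisites met. E is listed later, so E next.
That leaves A as the only ready step → A.
D is the only step now ready → D.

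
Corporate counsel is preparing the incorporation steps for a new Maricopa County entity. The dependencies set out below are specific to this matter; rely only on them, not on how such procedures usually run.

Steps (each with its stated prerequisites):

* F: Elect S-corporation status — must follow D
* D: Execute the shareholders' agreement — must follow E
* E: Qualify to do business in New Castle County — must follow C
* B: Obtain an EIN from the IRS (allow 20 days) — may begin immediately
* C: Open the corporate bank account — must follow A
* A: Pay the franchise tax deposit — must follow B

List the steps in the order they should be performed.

Only B has no prerequisites, so it is first.
A is the only step now ready → A.
Next only C has its prerequisites met → C.
Next only E has its prerequisites met → E.
Next only D has its prerequisites met → D.
That leaves F as the only ready step → F.

B, A, C, E, D, F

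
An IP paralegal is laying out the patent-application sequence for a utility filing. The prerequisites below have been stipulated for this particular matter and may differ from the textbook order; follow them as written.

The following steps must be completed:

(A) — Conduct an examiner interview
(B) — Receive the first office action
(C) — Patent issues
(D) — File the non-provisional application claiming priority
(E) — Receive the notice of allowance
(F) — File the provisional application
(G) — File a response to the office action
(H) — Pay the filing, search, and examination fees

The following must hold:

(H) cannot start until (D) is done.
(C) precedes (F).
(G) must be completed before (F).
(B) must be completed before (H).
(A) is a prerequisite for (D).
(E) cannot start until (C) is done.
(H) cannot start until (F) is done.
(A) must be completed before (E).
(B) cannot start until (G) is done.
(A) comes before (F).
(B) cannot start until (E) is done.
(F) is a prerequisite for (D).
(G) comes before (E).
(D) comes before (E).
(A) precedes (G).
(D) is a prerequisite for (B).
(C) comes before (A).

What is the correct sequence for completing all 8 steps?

(C), (A), (G), (F), (D), (E), (B), (H)

(C) has no prerequisites → (C) first.
(A) is the only step now ready → (A).
(G) is the only step now ready → (G).
Next only (F) has its prerequisites met → (F).
(D) needed (A) and (F), now all done → (D).
That leaves (E) as the only ready step → (E).
(B) is the only step now ready → (B).
(H) needed (B), (D) and (F), now all done → (H).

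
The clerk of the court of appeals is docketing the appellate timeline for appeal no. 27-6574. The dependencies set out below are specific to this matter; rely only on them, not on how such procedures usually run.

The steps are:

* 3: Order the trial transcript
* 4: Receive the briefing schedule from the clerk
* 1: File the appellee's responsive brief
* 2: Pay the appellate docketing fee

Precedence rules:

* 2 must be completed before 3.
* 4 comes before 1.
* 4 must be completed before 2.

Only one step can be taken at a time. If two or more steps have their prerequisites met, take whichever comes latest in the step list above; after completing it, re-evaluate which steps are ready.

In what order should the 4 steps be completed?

4 → 2 → 1 → 3

Only 4 has no prerequisites, so it is first.
Now 2 and 1 have their prerequisites met. 2 is listed later, so 2 next.
Ready: 1 and 3. 1 is listed later → 1.
3 needed 2, now all done → 3.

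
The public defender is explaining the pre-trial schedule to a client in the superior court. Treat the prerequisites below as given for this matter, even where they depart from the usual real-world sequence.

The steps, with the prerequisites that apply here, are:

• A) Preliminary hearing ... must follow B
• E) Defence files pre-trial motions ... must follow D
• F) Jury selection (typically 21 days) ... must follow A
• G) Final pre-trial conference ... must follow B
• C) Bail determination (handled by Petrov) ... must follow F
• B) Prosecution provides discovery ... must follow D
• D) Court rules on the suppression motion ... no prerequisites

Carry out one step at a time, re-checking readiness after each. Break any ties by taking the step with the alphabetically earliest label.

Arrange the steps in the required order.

D, B, A, E, F, C, G

Only D has no prerequisites, so it is first.
Ready: B and E. B has the earlier label → B.
A and G now also ready, so the ready set is {A, E, G}; A has the earlier label → A.
Ready: E, F and G. E has the earlier label → E.
Now F and G have their prerequisites met. F has the earlier label, so F next.
C now also ready, so the ready set is {C, G}; C has the earlier label → C.
G needed B, now all done → G.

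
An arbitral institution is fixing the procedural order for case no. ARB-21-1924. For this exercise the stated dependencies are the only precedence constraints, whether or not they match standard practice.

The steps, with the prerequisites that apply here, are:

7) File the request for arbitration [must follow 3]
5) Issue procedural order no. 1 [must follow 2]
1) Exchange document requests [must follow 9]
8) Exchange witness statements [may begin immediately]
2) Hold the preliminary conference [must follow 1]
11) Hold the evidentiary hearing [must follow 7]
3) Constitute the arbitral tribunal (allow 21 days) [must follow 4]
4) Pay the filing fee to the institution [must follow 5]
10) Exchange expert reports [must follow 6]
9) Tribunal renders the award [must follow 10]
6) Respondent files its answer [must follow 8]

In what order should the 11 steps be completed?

8 is the only step with nothing outstanding, so it goes first.
6 needed 8, now all done → 6.
That leaves 10 as the only ready step → 10.
Next only 9 has its prerequisites met → 9.
That leaves 1 as the only ready step → 1.
Next only 2 has its prerequisites met → 2.
Next only 5 has its prerequisites met → 5.
4 needed 5, now all done → 4.
Next only 3 has its prerequisites met → 3.
7 is the only step now ready → 7.
11 is the only step now ready → 11.

8 → 6 → 10 → 9 → 1 → 2 → 5 → 4 → 3 → 7 → 11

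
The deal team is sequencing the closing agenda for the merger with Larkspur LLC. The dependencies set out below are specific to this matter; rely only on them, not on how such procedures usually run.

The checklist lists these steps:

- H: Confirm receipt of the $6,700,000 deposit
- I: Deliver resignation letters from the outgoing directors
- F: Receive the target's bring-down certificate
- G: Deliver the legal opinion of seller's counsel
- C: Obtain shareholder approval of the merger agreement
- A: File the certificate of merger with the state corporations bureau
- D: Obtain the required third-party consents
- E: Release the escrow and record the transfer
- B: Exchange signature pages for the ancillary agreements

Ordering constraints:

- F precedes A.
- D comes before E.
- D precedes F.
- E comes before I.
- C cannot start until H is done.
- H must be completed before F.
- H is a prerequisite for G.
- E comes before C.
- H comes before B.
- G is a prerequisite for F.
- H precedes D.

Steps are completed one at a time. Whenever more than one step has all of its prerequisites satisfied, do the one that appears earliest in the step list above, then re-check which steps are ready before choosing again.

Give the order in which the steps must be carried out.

H, G, D, F, A, E, I, C, B

H has no prerequisites → H first.
G, D and B are all available; G is listed earlier → G.
D and B are both available; D is listed earlier → D.
F and E now also ready, so the ready set is {F, E, B}; F is listed earlier → F.
A now also ready, so the ready set is {A, E, B}; A is listed earlier → A.
Ready: E and B. E is listed earlier → E.
I and C now also ready, so the ready set is {I, C, B}; I is listed earlier → I.
Ready: C and B. C is listed earlier → C.
B needed H, now all done → B.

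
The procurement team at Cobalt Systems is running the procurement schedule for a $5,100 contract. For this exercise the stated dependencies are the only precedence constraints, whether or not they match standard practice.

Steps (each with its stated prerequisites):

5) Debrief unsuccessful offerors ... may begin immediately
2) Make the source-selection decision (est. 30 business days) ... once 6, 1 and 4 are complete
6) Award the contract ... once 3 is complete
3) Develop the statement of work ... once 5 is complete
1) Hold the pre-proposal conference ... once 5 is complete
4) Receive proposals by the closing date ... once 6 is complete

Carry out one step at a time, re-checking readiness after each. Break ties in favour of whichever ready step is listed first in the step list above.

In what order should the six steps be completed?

5 is the only step with nothing outstanding, so it goes first.
Ready: 3 and 1. 3 is listed earlier → 3.
Ready: 6 and 1. 6 is listed earlier → 6.
Now 1 and 4 have their prerequisites met. 1 is listed earlier, so 1 next.
4 needed 6, now all done → 4.
Next only 2 has its prerequisites met → 2.

5 → 3 → 6 → 1 → 4 → 2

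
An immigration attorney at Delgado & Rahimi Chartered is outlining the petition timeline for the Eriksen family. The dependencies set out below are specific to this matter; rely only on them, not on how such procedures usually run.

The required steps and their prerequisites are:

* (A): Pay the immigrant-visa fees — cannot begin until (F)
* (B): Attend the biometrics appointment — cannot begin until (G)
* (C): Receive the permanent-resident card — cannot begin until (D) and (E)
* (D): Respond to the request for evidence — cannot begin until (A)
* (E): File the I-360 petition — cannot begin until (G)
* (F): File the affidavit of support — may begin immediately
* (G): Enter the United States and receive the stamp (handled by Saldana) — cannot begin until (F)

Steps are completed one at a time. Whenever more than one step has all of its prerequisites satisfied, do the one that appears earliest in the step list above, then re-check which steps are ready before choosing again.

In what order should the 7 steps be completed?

(F) (A) (D) (G) (B) (E) (C)

(F) has no prerequisites → (F) first.
Ready: (A) and (G). (A) is listed earlier → (A).
(D) now also ready, so the ready set is {(D), (G)}; (D) is listed earlier → (D).
(G) needed (F), now all done → (G).
Now (B) and (E) have their prerequisites met. (B) is listed earlier, so (B) next.
That leaves (E) as the only ready step → (E).
Next only (C) has its prerequisites met → (C).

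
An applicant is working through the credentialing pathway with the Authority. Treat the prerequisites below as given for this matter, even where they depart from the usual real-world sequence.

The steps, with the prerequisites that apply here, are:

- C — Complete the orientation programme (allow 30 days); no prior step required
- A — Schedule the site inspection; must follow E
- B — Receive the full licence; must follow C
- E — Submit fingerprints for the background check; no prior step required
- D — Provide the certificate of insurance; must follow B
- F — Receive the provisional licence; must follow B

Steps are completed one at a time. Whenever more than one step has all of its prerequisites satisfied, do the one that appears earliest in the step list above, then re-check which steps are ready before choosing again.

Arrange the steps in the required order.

C, B, E, A, D, F

C and E have no prerequisites; C is listed earlier, so C is first.
B now also ready, so the ready set is {B, E}; B is listed earlier → B.
D and F now also ready, so the ready set is {E, D, F}; E is listed earlier → E.
A now also ready, so the ready set is {A, D, F}; A is listed earlier → A.
Now D and F have their prerequisites met. D is listed earlier, so D next.
That leaves F as the only ready step → F.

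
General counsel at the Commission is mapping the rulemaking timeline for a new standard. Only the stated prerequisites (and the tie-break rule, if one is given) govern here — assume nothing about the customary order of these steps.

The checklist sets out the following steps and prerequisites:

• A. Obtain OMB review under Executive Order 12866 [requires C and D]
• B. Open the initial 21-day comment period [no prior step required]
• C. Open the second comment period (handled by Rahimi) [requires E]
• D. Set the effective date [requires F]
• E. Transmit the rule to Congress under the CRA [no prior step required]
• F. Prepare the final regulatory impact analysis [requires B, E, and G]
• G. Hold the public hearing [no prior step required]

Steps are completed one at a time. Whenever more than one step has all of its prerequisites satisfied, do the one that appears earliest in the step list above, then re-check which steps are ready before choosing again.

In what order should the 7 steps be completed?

B, E and G have no prerequisites; B is listed earlier, so B is first.
E and G are both available; E is listed earlier → E.
C and G are both available; C is listed earlier → C.
That leaves G as the only ready step → G.
F is the only step now ready → F.
D is the only step now ready → D.
A is the only step now ready → A.

B, E, C, G, F, D, A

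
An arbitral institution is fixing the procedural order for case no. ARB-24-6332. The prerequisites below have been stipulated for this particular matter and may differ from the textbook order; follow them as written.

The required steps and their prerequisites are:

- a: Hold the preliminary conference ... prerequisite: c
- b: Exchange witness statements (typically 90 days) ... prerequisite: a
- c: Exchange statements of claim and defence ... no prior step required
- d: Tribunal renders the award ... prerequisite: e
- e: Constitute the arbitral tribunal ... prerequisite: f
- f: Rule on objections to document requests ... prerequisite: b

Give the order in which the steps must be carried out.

c has no prerequisites → c first.
a needed c, now all done → a.
b needed a, now all done → b.
f needed b, now all done → f.
e needed f, now all done → e.
d needed e, now all done → d.

c → a → b → f → e → d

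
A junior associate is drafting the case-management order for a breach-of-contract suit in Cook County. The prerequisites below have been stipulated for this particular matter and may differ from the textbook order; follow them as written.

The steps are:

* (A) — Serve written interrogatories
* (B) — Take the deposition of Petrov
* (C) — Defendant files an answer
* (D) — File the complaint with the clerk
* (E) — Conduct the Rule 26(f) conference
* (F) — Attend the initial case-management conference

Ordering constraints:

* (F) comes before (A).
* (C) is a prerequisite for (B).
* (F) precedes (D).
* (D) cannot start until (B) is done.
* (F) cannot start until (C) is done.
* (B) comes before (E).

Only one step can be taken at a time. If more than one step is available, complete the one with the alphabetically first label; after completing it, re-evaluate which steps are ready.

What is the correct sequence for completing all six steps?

Only (C) has no prerequisites, so it is first.
Now (B) and (F) have their prerequisites met. (B) has the earlier label, so (B) next.
(E) now also ready, so the ready set is {(E), (F)}; (E) has the earlier label → (E).
(F) is the only step now ready → (F).
Now (A) and (D) have their prerequisites met. (A) has the earlier label, so (A) next.
That leaves (D) as the only ready step → (D).

(C), (B), (E), (F), (A), (D)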